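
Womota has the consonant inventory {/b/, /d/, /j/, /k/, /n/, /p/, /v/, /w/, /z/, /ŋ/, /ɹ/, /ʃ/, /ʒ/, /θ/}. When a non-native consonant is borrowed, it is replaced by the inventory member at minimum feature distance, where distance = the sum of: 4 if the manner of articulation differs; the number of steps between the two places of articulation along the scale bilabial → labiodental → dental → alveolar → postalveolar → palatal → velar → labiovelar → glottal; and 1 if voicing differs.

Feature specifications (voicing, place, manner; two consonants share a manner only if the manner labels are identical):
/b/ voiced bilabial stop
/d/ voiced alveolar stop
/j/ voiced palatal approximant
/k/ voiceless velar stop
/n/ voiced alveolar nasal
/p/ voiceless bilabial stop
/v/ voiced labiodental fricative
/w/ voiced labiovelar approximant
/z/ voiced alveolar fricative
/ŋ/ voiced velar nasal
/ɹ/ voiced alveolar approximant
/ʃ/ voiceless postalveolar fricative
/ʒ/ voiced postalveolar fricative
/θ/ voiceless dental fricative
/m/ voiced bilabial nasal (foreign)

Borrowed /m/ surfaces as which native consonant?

/n/ is closest: same manner (nasal), place distance 3 (bilabial→alveolar), same voicing; total 3. Next closest is /b/ at distance 4.

n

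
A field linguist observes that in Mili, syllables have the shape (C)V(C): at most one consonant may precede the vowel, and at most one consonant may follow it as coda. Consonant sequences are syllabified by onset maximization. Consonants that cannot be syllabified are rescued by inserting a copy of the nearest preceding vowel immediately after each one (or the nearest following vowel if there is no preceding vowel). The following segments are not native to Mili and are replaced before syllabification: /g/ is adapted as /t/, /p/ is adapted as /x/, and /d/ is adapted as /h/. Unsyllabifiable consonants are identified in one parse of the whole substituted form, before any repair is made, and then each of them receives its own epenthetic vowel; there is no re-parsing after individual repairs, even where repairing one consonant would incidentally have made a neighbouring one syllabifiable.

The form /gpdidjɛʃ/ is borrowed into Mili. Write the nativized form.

Substitution: /g/ → /t/, /p/ → /x/, /d/ → /h/, giving /txhihjɛʃ/.
The consonants /t/, /x/ cannot be parsed into a legal (C)V(C) syllable (at most one coda consonant is licensed; onsets are limited to one consonant).
Epenthesis after each stranded consonant: /t/ → /ti/, /x/ → /xi/.

tixihihjɛʃ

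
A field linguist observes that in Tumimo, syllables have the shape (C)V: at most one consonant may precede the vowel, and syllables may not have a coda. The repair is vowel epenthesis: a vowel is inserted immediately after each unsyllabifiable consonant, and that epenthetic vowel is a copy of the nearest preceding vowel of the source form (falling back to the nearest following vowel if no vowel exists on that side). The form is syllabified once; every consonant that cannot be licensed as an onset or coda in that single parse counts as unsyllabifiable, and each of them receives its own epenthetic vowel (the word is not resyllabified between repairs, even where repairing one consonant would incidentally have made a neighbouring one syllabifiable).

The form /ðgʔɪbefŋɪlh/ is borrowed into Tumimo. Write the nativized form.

ðɪgɪʔɪbefeŋɪlɪhɪ

Under (C)V, the unsyllabifiable consonants are /ð/, /g/, /f/, /l/, /h/ (no codas are permitted; onsets are limited to one consonant).
Each unlicensed consonant becomes the onset of a new syllable: /ð/ → /ðɪ/, /g/ → /gɪ/, /f/ → /fe/, /l/ → /lɪ/, /h/ → /hɪ/.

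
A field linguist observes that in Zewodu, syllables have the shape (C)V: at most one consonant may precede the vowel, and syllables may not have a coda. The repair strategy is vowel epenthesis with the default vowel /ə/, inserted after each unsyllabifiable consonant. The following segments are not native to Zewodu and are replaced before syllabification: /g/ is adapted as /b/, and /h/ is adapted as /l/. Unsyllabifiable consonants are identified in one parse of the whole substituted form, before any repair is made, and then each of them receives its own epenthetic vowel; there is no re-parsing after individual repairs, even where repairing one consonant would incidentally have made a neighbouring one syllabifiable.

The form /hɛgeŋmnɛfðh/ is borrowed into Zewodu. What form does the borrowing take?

lɛbeŋəmənɛfəðələ

Substitution: /h/ → /l/, /g/ → /b/, giving /lɛbeŋmnɛfðl/.
Under (C)V, the unsyllabifiable consonants are /ŋ/, /m/, /f/, /ð/, /l/ (no codas are permitted; onsets are limited to one consonant).
Inserting the epenthetic vowel yields /ŋ/ → /ŋə/, /m/ → /mə/, /f/ → /fə/, /ð/ → /ðə/, /l/ → /lə/.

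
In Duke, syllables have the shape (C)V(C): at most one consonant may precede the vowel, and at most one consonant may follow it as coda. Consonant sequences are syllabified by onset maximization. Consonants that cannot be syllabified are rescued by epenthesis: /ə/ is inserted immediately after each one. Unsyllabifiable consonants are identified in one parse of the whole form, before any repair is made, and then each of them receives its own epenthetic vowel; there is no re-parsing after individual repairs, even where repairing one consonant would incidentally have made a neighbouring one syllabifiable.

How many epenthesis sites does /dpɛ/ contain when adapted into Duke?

The unsyllabifiable consonants are /d/; each receives one epenthetic vowel.

1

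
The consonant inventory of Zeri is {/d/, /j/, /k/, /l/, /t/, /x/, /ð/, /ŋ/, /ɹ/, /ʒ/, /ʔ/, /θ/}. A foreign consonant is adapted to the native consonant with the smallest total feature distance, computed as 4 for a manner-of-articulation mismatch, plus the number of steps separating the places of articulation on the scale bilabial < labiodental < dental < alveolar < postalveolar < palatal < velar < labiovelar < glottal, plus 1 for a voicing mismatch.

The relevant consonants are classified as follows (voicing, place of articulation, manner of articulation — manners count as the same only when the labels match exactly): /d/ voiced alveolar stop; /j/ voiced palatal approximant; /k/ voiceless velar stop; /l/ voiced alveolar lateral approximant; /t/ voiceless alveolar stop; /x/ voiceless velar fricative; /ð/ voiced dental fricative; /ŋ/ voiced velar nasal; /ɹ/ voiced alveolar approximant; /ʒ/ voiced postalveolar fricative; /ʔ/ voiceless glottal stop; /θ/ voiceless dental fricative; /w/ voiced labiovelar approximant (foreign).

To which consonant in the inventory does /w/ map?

/j/ is closest: same manner (approximant), place distance 2 (labiovelar→palatal), same voicing; total 2. Next closest is /ɹ/ at distance 4.

j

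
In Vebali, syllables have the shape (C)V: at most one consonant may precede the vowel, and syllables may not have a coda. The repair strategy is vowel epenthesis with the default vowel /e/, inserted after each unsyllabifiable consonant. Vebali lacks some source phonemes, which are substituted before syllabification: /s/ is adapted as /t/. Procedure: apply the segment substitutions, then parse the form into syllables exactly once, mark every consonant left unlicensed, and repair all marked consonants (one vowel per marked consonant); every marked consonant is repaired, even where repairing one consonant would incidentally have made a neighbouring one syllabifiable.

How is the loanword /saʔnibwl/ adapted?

taʔenibewele

Substitution: /s/ → /t/, giving /taʔnibwl/.
Syllabifying with onset maximization leaves /ʔ/, /b/, /w/, /l/ stranded (no codas are permitted; onsets are limited to one consonant).
Inserting the epenthetic vowel yields /ʔ/ → /ʔe/, /b/ → /be/, /w/ → /we/, /l/ → /le/.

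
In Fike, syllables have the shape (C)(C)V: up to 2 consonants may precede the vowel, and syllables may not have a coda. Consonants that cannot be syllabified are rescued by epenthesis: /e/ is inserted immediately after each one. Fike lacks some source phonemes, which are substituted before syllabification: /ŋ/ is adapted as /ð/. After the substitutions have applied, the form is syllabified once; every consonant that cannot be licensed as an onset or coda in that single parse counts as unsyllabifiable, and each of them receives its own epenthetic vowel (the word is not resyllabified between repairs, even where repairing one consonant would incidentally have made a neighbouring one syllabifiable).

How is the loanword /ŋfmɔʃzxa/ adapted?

ðefmɔʃezxa

Substitution: /ŋ/ → /ð/, giving /ðfmɔʃzxa/.
Under (C)(C)V, the unsyllabifiable consonants are /ð/, /ʃ/ (no codas are permitted; onsets may contain at most 2 consonants).
Epenthesis after each stranded consonant: /ð/ → /ðe/, /ʃ/ → /ʃe/.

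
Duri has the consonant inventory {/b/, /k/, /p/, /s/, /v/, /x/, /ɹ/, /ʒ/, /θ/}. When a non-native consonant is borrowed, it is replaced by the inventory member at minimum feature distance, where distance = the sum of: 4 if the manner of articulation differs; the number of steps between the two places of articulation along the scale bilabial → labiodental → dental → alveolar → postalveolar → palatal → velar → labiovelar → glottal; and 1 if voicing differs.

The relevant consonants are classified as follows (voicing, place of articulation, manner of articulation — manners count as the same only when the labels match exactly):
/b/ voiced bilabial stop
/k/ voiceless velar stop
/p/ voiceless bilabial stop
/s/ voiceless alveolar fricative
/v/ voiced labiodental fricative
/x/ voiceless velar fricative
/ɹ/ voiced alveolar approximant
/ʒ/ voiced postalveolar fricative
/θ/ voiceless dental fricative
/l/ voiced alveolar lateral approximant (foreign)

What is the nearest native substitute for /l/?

/ɹ/ is closest: manner differs (lateral approximant→approximant, +4), place distance 0 (alveolar→alveolar), same voicing; total 4. Next closest is /s/ at distance 5.

ɹ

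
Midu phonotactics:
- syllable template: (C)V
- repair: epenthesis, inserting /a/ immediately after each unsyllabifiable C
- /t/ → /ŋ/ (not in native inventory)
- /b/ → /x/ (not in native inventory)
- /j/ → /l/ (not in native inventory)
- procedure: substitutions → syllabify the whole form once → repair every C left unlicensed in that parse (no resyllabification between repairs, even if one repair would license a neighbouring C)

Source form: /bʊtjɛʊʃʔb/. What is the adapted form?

Substitution: /b/ → /x/, /t/ → /ŋ/, /j/ → /l/, giving /xʊŋlɛʊʃʔx/.
Under (C)V, the unsyllabifiable consonants are /ŋ/, /ʃ/, /ʔ/, /x/ (no codas are permitted; onsets are limited to one consonant).
Each unlicensed consonant becomes the onset of a new syllable: /ŋ/ → /ŋa/, /ʃ/ → /ʃa/, /ʔ/ → /ʔa/, /x/ → /xa/.

xʊŋalɛʊʃaʔaxa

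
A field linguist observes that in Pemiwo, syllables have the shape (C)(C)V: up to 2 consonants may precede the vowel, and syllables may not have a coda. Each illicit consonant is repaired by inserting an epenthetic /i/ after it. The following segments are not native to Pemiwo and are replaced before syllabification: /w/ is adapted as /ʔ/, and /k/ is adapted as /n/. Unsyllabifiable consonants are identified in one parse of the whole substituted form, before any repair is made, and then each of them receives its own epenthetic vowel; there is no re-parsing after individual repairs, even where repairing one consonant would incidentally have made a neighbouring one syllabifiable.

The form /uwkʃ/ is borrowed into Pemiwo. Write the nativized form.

Substitution: /w/ → /ʔ/, /k/ → /n/, giving /uʔnʃ/.
Syllabifying with onset maximization leaves /ʔ/, /n/, /ʃ/ stranded (no codas are permitted; onsets may contain at most 2 consonants).
Each unlicensed consonant becomes the onset of a new syllable: /ʔ/ → /ʔi/, /n/ → /ni/, /ʃ/ → /ʃi/.

uʔiniʃi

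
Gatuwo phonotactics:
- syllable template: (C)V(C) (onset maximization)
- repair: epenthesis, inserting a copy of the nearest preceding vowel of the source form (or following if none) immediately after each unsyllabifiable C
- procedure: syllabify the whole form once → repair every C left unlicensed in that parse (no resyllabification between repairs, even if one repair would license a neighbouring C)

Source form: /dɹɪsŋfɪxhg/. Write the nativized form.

dɪɹɪsŋɪfɪxhɪgɪ

The consonants /d/, /ŋ/, /h/, /g/ cannot be parsed into a legal (C)V(C) syllable (at most one coda consonant is licensed; onsets are limited to one consonant).
Epenthesis after each stranded consonant: /d/ → /dɪ/, /ŋ/ → /ŋɪ/, /h/ → /hɪ/, /g/ → /gɪ/.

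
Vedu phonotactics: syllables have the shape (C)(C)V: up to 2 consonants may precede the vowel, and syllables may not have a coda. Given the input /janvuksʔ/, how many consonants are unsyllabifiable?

3

Under (C)(C)V, the unsyllabifiable consonants are /k/, /s/, /ʔ/ (no codas are permitted; onsets may contain at most 2 consonants).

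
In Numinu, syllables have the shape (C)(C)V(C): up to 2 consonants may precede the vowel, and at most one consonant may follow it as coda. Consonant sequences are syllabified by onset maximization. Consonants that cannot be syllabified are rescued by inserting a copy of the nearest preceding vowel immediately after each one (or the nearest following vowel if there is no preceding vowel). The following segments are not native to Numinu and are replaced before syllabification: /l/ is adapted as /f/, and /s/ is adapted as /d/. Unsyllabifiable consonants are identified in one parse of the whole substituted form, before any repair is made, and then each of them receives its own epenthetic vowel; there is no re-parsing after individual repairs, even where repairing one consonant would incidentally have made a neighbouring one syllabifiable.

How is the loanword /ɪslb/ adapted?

Substitution: /s/ → /d/, /l/ → /f/, giving /ɪdfb/.
The consonants /f/, /b/ cannot be parsed into a legal (C)(C)V(C) syllable (at most one coda consonant is licensed; onsets may contain at most 2 consonants).
Each unlicensed consonant becomes the onset of a new syllable: /f/ → /fɪ/, /b/ → /bɪ/.

ɪdfɪbɪ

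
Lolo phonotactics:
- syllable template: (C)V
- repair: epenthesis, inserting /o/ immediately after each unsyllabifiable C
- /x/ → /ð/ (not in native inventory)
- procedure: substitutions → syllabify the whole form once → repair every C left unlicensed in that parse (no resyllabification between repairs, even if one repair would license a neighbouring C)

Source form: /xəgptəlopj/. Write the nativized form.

ðəgopotəlopojo

Substitution: /x/ → /ð/, giving /ðəgptəlopj/.
Syllabifying with onset maximization leaves /g/, /p/, /p/, /j/ stranded (no codas are permitted; onsets are limited to one consonant).
Each unlicensed consonant becomes the onset of a new syllable: /g/ → /go/, /p/ → /po/, /p/ → /po/, /j/ → /jo/.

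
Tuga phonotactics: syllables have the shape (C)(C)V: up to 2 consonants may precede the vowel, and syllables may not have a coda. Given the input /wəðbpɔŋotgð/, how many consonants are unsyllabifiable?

4

The consonants /ð/, /t/, /g/, /ð/ cannot be parsed into a legal (C)(C)V syllable (no codas are permitted; onsets may contain at most 2 consonants).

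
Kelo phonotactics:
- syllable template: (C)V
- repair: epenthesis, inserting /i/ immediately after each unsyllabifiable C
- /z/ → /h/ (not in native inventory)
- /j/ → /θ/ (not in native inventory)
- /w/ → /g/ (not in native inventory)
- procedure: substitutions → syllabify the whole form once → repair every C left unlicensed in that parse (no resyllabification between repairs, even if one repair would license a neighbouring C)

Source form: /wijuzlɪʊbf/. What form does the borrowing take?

giθuhilɪʊbifi

Substitution: /w/ → /g/, /j/ → /θ/, /z/ → /h/, giving /giθuhlɪʊbf/.
Syllabifying with onset maximization leaves /h/, /b/, /f/ stranded (no codas are permitted; onsets are limited to one consonant).
Inserting the epenthetic vowel yields /h/ → /hi/, /b/ → /bi/, /f/ → /fi/.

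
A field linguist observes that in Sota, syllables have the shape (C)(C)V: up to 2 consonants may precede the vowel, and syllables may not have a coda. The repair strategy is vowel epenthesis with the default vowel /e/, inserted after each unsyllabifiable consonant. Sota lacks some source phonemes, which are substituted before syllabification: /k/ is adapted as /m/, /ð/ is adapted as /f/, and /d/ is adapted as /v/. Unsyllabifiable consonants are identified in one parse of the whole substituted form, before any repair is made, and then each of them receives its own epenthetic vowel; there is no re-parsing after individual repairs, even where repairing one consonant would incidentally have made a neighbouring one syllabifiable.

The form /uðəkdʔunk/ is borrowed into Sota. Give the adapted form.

Substitution: /ð/ → /f/, /k/ → /m/, /d/ → /v/, giving /ufəmvʔunm/.
The consonants /m/, /n/, /m/ cannot be parsed into a legal (C)(C)V syllable (no codas are permitted; onsets may contain at most 2 consonants).
Each unlicensed consonant becomes the onset of a new syllable: /m/ → /me/, /n/ → /ne/, /m/ → /me/.

ufəmevʔuneme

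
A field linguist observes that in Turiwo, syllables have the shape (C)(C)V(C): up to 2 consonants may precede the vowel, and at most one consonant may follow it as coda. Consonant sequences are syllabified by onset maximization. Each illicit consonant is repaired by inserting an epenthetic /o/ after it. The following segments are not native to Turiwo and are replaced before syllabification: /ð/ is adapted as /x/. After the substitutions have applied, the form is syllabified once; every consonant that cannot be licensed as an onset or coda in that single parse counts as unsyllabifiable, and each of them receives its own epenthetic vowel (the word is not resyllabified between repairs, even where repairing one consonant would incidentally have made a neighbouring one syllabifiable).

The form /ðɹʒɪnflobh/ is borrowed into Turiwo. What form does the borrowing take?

Substitution: /ð/ → /x/, giving /xɹʒɪnflobh/.
The consonants /x/, /h/ cannot be parsed into a legal (C)(C)V(C) syllable (at most one coda consonant is licensed; onsets may contain at most 2 consonants).
Epenthesis after each stranded consonant: /x/ → /xo/, /h/ → /ho/.

xoɹʒɪnflobho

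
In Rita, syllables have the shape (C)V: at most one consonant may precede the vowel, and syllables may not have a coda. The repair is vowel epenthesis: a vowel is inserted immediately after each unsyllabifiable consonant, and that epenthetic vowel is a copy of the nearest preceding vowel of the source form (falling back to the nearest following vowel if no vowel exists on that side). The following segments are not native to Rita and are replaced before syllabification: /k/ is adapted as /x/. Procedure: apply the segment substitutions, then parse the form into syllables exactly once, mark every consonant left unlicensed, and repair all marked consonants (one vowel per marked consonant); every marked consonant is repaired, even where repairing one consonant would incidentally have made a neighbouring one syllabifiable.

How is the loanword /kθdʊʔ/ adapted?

Substitution: /k/ → /x/, giving /xθdʊʔ/.
Syllabifying with onset maximization leaves /x/, /θ/, /ʔ/ stranded (no codas are permitted; onsets are limited to one consonant).
Epenthesis after each stranded consonant: /x/ → /xʊ/, /θ/ → /θʊ/, /ʔ/ → /ʔʊ/.

xʊθʊdʊʔʊ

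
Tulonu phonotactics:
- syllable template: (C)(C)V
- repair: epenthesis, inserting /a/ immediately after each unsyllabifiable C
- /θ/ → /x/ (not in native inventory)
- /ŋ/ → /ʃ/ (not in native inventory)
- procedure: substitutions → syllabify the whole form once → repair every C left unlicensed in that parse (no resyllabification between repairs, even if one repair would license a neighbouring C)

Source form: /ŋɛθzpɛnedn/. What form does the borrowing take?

Substitution: /ŋ/ → /ʃ/, /θ/ → /x/, giving /ʃɛxzpɛnedn/.
The consonants /x/, /d/, /n/ cannot be parsed into a legal (C)(C)V syllable (no codas are permitted; onsets may contain at most 2 consonants).
Inserting the epenthetic vowel yields /x/ → /xa/, /d/ → /da/, /n/ → /na/.

ʃɛxazpɛnedana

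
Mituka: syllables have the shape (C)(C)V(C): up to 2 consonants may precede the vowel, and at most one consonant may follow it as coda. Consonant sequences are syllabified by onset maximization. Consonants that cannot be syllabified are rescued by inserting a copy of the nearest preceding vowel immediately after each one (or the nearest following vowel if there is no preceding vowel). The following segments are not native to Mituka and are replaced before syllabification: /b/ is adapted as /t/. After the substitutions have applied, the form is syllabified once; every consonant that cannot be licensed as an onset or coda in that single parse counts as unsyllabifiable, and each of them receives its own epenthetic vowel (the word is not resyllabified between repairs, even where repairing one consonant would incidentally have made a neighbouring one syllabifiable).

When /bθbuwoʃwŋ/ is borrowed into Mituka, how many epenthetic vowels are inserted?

3

After substitution the input is /tθtuwoʃwŋ/.
The unsyllabifiable consonants are /t/, /w/, /ŋ/; each receives one epenthetic vowel.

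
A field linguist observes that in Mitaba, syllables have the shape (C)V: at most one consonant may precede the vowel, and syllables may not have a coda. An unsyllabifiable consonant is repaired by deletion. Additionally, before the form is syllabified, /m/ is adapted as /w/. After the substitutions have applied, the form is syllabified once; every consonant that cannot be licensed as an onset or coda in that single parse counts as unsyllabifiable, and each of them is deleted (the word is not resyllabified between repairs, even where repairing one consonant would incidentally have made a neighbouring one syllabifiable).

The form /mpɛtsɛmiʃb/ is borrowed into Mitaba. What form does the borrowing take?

Substitution: /m/ → /w/, giving /wpɛtsɛwiʃb/.
The consonants /w/, /t/, /ʃ/, /b/ cannot be parsed into a legal (C)V syllable (no codas are permitted; onsets are limited to one consonant).
Each unlicensed consonant is deleted: /w/, /t/, /ʃ/, /b/.

pɛsɛwi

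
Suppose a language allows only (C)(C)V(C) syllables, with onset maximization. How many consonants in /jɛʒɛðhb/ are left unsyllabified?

Under (C)(C)V(C), the unsyllabifiable consonants are /h/, /b/ (at most one coda consonant is licensed; onsets may contain at most 2 consonants).

2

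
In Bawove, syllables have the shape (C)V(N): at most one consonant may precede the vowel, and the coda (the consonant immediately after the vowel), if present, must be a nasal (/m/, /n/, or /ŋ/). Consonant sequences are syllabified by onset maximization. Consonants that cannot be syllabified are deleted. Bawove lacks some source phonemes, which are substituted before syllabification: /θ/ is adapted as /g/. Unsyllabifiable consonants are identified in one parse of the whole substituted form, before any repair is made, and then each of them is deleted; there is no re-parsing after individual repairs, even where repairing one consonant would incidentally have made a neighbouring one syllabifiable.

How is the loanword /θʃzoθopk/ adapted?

zogo

Substitution: /θ/ → /g/, giving /gʃzogopk/.
The consonants /g/, /ʃ/, /p/, /k/ cannot be parsed into a legal (C)V(N) syllable (only a nasal (/m/, /n/, or /ŋ/) is licensed in coda position; onsets are limited to one consonant).
Each unlicensed consonant is deleted: /g/, /ʃ/, /p/, /k/.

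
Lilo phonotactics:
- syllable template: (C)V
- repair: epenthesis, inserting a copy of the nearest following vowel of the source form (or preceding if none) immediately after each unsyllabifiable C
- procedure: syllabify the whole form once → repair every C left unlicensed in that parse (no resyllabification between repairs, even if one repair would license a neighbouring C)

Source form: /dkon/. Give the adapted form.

dokono

Syllabifying with onset maximization leaves /d/, /n/ stranded (no codas are permitted; onsets are limited to one consonant).
Each unlicensed consonant becomes the onset of a new syllable: /d/ → /do/, /n/ → /no/.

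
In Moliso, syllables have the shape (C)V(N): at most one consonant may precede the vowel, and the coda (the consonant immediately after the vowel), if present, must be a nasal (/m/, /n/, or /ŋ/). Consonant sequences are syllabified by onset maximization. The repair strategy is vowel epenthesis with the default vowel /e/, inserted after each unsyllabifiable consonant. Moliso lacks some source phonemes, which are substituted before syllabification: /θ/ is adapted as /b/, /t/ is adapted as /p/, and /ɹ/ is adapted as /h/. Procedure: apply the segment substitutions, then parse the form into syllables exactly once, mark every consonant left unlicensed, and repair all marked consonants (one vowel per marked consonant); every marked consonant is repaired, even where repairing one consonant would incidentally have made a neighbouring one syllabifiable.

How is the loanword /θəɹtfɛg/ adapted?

Substitution: /θ/ → /b/, /ɹ/ → /h/, /t/ → /p/, giving /bəhpfɛg/.
Syllabifying with onset maximization leaves /h/, /p/, /g/ stranded (only a nasal (/m/, /n/, or /ŋ/) is licensed in coda position; onsets are limited to one consonant).
Inserting the epenthetic vowel yields /h/ → /he/, /p/ → /pe/, /g/ → /ge/.

bəhepefɛge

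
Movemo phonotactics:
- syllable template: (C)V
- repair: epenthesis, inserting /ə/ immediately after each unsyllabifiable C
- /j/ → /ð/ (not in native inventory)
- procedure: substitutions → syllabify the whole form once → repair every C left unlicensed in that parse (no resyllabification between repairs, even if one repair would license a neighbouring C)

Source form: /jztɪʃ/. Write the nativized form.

ðəzətɪʃə

Substitution: /j/ → /ð/, giving /ðztɪʃ/.
Under (C)V, the unsyllabifiable consonants are /ð/, /z/, /ʃ/ (no codas are permitted; onsets are limited to one consonant).
Each unlicensed consonant becomes the onset of a new syllable: /ð/ → /ðə/, /z/ → /zə/, /ʃ/ → /ʃə/.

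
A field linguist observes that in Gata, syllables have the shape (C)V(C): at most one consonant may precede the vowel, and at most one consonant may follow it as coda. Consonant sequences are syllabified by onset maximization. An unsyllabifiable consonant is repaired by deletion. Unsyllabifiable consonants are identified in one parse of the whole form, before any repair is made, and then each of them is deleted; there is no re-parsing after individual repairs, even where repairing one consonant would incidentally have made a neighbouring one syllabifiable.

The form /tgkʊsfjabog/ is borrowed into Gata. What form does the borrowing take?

Syllabifying with onset maximization leaves /t/, /g/, /f/ stranded (at most one coda consonant is licensed; onsets are limited to one consonant).
Deleting the stranded consonants removes /t/, /g/, /f/.

kʊsjabog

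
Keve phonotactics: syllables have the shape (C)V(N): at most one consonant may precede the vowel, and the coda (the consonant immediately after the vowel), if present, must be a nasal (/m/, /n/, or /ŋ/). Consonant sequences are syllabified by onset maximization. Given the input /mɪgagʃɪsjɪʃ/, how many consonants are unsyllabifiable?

Under (C)V(N), the unsyllabifiable consonants are /g/, /s/, /ʃ/ (only a nasal (/m/, /n/, or /ŋ/) is licensed in coda position; onsets are limited to one consonant).

3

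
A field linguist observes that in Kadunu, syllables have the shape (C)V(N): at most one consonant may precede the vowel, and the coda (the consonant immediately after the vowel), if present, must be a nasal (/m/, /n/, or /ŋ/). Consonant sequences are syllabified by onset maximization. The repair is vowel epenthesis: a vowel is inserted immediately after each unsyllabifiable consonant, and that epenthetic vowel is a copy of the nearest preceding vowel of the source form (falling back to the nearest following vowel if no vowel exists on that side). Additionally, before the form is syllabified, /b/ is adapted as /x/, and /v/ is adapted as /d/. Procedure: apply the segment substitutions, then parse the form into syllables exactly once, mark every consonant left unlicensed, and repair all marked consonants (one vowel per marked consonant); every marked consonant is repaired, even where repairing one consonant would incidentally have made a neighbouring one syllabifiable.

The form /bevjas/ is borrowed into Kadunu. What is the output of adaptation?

xedejasa

Substitution: /b/ → /x/, /v/ → /d/, giving /xedjas/.
Syllabifying with onset maximization leaves /d/, /s/ stranded (only a nasal (/m/, /n/, or /ŋ/) is licensed in coda position; onsets are limited to one consonant).
Epenthesis after each stranded consonant: /d/ → /de/, /s/ → /sa/.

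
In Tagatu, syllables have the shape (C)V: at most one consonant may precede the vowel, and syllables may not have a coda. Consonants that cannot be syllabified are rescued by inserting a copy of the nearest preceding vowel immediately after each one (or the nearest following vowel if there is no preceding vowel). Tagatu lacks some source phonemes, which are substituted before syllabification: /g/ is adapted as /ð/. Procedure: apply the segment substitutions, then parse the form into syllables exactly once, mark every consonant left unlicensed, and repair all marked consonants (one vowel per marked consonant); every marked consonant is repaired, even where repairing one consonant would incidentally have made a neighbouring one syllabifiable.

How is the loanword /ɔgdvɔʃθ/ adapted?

ɔðɔdɔvɔʃɔθɔ

Substitution: /g/ → /ð/, giving /ɔðdvɔʃθ/.
Under (C)V, the unsyllabifiable consonants are /ð/, /d/, /ʃ/, /θ/ (no codas are permitted; onsets are limited to one consonant).
Inserting the epenthetic vowel yields /ð/ → /ðɔ/, /d/ → /dɔ/, /ʃ/ → /ʃɔ/, /θ/ → /θɔ/.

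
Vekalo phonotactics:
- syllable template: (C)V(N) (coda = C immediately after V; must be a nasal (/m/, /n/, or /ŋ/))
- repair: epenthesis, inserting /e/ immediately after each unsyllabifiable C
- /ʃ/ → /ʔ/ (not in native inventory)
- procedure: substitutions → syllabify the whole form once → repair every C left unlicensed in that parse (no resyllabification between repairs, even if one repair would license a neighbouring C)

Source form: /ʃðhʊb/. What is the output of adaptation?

Substitution: /ʃ/ → /ʔ/, giving /ʔðhʊb/.
Under (C)V(N), the unsyllabifiable consonants are /ʔ/, /ð/, /b/ (only a nasal (/m/, /n/, or /ŋ/) is licensed in coda position; onsets are limited to one consonant).
Each unlicensed consonant becomes the onset of a new syllable: /ʔ/ → /ʔe/, /ð/ → /ðe/, /b/ → /be/.

ʔeðehʊbe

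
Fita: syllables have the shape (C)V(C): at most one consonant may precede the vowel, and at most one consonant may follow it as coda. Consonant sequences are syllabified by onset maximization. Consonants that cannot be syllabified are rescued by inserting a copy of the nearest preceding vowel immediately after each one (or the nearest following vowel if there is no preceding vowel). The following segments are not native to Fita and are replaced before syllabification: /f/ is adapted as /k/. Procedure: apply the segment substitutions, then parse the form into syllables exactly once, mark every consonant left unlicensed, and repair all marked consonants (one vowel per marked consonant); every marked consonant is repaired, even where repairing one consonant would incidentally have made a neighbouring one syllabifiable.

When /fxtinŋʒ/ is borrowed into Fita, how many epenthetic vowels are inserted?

4

After substitution the input is /kxtinŋʒ/.
The unsyllabifiable consonants are /k/, /x/, /ŋ/, /ʒ/; each receives one epenthetic vowel.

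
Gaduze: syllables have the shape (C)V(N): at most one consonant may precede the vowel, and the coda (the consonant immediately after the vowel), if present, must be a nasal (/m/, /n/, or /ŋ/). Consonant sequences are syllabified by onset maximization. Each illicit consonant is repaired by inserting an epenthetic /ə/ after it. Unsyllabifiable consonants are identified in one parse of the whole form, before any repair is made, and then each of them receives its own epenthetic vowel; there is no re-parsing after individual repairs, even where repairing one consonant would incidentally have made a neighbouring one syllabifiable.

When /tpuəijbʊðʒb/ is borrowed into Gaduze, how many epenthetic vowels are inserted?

The unsyllabifiable consonants are /t/, /j/, /ð/, /ʒ/, /b/; each receives one epenthetic vowel.

5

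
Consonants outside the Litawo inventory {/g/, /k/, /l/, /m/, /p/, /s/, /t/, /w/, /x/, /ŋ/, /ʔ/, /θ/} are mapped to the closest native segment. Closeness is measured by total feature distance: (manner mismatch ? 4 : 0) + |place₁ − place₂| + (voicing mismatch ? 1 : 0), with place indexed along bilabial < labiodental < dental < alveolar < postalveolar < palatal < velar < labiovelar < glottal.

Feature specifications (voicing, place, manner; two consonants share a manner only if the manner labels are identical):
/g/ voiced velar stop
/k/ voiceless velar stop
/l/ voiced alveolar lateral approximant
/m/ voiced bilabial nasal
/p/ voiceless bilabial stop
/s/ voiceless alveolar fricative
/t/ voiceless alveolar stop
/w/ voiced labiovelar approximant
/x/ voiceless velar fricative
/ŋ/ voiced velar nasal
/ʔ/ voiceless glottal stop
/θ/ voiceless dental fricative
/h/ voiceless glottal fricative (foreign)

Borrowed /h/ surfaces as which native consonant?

x

/x/ is closest: same manner (fricative), place distance 2 (glottal→velar), same voicing; total 2. Next closest is /ʔ/ at distance 4.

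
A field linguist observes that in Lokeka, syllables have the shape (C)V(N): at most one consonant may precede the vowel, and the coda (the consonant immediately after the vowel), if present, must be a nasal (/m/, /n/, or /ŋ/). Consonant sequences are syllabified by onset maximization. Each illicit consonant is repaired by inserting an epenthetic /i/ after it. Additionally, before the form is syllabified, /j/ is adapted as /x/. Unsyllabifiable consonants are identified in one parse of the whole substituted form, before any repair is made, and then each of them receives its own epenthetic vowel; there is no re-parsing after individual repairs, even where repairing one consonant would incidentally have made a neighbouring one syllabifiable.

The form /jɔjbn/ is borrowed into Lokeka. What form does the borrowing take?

xɔxibini

Substitution: /j/ → /x/, giving /xɔxbn/.
Under (C)V(N), the unsyllabifiable consonants are /x/, /b/, /n/ (only a nasal (/m/, /n/, or /ŋ/) is licensed in coda position; onsets are limited to one consonant).
Each unlicensed consonant becomes the onset of a new syllable: /x/ → /xi/, /b/ → /bi/, /n/ → /ni/.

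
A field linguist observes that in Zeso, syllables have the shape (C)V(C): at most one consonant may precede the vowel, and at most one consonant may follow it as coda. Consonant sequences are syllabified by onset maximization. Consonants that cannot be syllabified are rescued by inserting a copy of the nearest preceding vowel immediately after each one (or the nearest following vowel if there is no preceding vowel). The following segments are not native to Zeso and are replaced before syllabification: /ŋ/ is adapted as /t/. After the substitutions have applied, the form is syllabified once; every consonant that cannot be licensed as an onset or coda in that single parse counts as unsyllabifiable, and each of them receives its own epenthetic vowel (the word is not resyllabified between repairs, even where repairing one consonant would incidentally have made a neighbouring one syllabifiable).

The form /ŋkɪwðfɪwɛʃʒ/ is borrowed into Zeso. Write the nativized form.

tɪkɪwðɪfɪwɛʃʒɛ

Substitution: /ŋ/ → /t/, giving /tkɪwðfɪwɛʃʒ/.
Syllabifying with onset maximization leaves /t/, /ð/, /ʒ/ stranded (at most one coda consonant is licensed; onsets are limited to one consonant).
Epenthesis after each stranded consonant: /t/ → /tɪ/, /ð/ → /ðɪ/, /ʒ/ → /ʒɛ/.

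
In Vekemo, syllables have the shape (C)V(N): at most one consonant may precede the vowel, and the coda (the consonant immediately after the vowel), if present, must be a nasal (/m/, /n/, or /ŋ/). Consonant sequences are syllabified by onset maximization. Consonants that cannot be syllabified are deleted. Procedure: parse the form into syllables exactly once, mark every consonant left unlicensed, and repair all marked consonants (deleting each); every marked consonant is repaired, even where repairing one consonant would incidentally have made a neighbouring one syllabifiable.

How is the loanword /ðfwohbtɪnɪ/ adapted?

wotɪnɪ

Under (C)V(N), the unsyllabifiable consonants are /ð/, /f/, /h/, /b/ (only a nasal (/m/, /n/, or /ŋ/) is licensed in coda position; onsets are limited to one consonant).
Deleting the stranded consonants removes /ð/, /f/, /h/, /b/.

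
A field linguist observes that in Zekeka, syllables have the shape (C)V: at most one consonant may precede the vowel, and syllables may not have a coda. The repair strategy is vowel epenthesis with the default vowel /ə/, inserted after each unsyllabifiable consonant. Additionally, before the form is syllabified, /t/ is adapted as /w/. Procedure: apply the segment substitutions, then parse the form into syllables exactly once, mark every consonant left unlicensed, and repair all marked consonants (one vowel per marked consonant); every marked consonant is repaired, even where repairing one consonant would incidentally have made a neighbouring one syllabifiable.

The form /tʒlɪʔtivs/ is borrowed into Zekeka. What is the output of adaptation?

wəʒəlɪʔəwivəsə

Substitution: /t/ → /w/, giving /wʒlɪʔwivs/.
Under (C)V, the unsyllabifiable consonants are /w/, /ʒ/, /ʔ/, /v/, /s/ (no codas are permitted; onsets are limited to one consonant).
Epenthesis after each stranded consonant: /w/ → /wə/, /ʒ/ → /ʒə/, /ʔ/ → /ʔə/, /v/ → /və/, /s/ → /sə/.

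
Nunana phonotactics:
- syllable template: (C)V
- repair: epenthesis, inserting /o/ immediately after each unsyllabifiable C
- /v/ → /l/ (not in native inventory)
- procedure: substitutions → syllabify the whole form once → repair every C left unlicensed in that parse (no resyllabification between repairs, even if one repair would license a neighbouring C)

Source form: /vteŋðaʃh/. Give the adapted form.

Substitution: /v/ → /l/, giving /lteŋðaʃh/.
The consonants /l/, /ŋ/, /ʃ/, /h/ cannot be parsed into a legal (C)V syllable (no codas are permitted; onsets are limited to one consonant).
Inserting the epenthetic vowel yields /l/ → /lo/, /ŋ/ → /ŋo/, /ʃ/ → /ʃo/, /h/ → /ho/.

loteŋoðaʃoho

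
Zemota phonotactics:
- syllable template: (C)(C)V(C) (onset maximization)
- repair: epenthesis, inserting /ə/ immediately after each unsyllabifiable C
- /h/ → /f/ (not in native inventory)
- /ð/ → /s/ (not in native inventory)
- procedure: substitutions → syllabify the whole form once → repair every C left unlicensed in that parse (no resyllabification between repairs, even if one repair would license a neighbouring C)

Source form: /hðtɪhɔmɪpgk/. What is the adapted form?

fəstɪfɔmɪpgəkə

Substitution: /h/ → /f/, /ð/ → /s/, giving /fstɪfɔmɪpgk/.
Syllabifying with onset maximization leaves /f/, /g/, /k/ stranded (at most one coda consonant is licensed; onsets may contain at most 2 consonants).
Epenthesis after each stranded consonant: /f/ → /fə/, /g/ → /gə/, /k/ → /kə/.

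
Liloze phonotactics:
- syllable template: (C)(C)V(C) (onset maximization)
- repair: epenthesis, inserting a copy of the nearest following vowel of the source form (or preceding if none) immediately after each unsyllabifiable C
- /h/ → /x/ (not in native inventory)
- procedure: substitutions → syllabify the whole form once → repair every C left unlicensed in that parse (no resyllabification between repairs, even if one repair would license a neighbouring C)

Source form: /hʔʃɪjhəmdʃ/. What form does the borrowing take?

xɪʔʃɪjxəmdəʃə

Substitution: /h/ → /x/, giving /xʔʃɪjxəmdʃ/.
The consonants /x/, /d/, /ʃ/ cannot be parsed into a legal (C)(C)V(C) syllable (at most one coda consonant is licensed; onsets may contain at most 2 consonants).
Inserting the epenthetic vowel yields /x/ → /xɪ/, /d/ → /də/, /ʃ/ → /ʃə/.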